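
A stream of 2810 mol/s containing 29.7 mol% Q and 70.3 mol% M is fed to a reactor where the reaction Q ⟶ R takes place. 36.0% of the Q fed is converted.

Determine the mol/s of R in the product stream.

300 mol/s

Q reacted = 0.36 × 834.6 = 300.4 mol/s; ν_Q = −1, so ξ = 300.4/1 = 300.4 mol/s.
Outlet amounts (n = n₀ + ν ξ):
  Q: 834.6 − 1(300.4) = 534.1
  R: 0 + 1(300.4) = 300.4
  M: 1975 (inert)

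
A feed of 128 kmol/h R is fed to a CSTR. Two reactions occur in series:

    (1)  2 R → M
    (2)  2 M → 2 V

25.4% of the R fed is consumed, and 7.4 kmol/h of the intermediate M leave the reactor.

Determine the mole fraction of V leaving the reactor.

0.0793

Conversion of R: R consumed = 2ξ₁ = 0.254 × 128 → ξ₁ = 16.26 kmol/h.
M balance: n_M = 0 + 1ξ₁ − 2ξ₂ = 7.4 → ξ₂ = (1·16.26 − 7.4)/2 = 4.428 kmol/h.
Outlet amounts (n = n₀ + Σ ν·ξ):
  R: 128 − 2(16.26) = 95.49
  M: 0 + 1(16.26) − 2(4.428) = 7.4
  V: 0 + 2(4.428) = 8.856
Total out = 111.7 kmol/h; y_V = 8.856 / 111.7 = 0.07925.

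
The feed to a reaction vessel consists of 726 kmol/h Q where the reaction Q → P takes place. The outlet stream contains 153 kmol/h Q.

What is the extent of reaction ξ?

For Q: n = n₀ − 1ξ → 153 = 726 − 1ξ, giving ξ = 573 kmol/h.
Outlet amounts (n = n₀ + ν ξ):
  Q: 726 − 1(573) = 153
  P: 0 + 1(573) = 573

ξ = 573 kmol/h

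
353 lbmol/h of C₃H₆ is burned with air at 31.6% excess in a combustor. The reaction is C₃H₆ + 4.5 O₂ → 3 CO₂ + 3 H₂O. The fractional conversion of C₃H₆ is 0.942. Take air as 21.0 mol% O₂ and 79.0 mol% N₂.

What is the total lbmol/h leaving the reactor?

10500 lbmol/h

Stoichiometric O₂ = 4.5 × 353 = 1588 lbmol/h; O₂ fed = 1588 × 1.316 = 2090 lbmol/h.
N₂ fed = 2090 × 79/21 = 7864 lbmol/h.
Fuel reacted = 0.942 × 353 → ξ = 332.5 lbmol/h.
Outlet (n = n₀ + ν ξ):
  C₃H₆: 353 − 1(332.5) = 20.47
  O₂: 2090 − 4.5(332.5) = 594.1
  N₂: 7864 (inert)
  CO₂: 0 + 3(332.5) = 997.6
  H₂O: 0 + 3(332.5) = 997.6
Total out = 20.47 + 594.1 + 7864 + 997.6 + 997.6 = 10470 lbmol/h.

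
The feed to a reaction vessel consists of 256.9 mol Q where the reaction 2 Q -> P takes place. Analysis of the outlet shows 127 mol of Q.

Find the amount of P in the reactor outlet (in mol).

64.9 mol

For Q: n = n₀ − 2ξ → 127 = 256.9 − 2ξ, giving ξ = 64.95 mol.
Outlet amounts (n = n₀ + ν ξ):
  Q: 256.9 − 2(64.95) = 127
  P: 0 + 1(64.95) = 64.95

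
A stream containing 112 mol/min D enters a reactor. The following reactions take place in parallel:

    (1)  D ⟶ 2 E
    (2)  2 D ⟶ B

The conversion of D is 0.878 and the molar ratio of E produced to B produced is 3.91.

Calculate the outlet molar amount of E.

97.2 mol/min

Conversion of D: D consumed = 0.878 × 112 = 98.34 mol/min = 1ξ₁ + 2ξ₂.
Selectivity: 2ξ₁ / (1ξ₂) = 3.91 → ξ₁ = 1.955 ξ₂.
Substitute: (1·1.955 + 2) ξ₂ = 98.34 → ξ₂ = 24.86 mol/min, ξ₁ = 48.61 mol/min.
Outlet amounts (n = n₀ + Σ ν·ξ):
  D: 112 − 1(48.61) − 2(24.86) = 13.66
  E: 0 + 2(48.61) = 97.22
  B: 0 + 1(24.86) = 24.86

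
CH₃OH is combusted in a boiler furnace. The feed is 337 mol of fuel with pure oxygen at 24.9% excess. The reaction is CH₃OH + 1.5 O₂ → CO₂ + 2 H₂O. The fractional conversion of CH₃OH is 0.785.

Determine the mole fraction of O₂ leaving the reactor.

0.213

Stoichiometric O₂ = 1.5 × 337 = 505.5 mol; O₂ fed = 505.5 × 1.249 = 631.4 mol.
Fuel reacted = 0.785 × 337 → ξ = 264.5 mol.
Outlet (n = n₀ + ν ξ):
  CH₃OH: 337 − 1(264.5) = 72.45
  O₂: 631.4 − 1.5(264.5) = 234.6
  CO₂: 0 + 1(264.5) = 264.5
  H₂O: 0 + 2(264.5) = 529.1
Total out = 1101 mol; y_O₂ = 234.6 / 1101 = 0.2131.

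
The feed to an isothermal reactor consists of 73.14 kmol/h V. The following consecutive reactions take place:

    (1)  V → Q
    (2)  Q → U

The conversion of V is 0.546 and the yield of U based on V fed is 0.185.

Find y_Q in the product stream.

0.361

Conversion of V: V consumed = 1ξ₁ = 0.546 × 73.14 → ξ₁ = 39.93 kmol/h.
Yield of U: 1ξ₂ / 73.14 = 0.185 → ξ₂ = 13.53 kmol/h.
Outlet amounts (n = n₀ + Σ ν·ξ):
  V: 73.14 − 1(39.93) = 33.21
  Q: 0 + 1(39.93) − 1(13.53) = 26.4
  U: 0 + 1(13.53) = 13.53
Total out = 73.14 kmol/h; y_Q = 26.4 / 73.14 = 0.361.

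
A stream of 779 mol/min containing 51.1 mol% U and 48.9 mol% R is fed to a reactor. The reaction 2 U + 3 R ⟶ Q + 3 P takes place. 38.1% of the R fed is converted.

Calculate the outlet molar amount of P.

R reacted = 0.381 × 380.9 = 145.1 mol/min; ν_R = −3, so ξ = 145.1/3 = 48.38 mol/min.
Outlet amounts (n = n₀ + ν ξ):
  U: 398.1 − 2(48.38) = 301.3
  R: 380.9 − 3(48.38) = 235.8
  Q: 0 + 1(48.38) = 48.38
  P: 0 + 3(48.38) = 145.1

145 mol/min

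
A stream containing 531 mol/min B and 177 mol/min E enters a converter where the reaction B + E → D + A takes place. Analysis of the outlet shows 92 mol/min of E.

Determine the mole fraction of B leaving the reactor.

0.63

For E: n = n₀ − 1ξ → 92 = 177 − 1ξ, giving ξ = 85 mol/min.
Outlet amounts (n = n₀ + ν ξ):
  B: 531 − 1(85) = 446
  E: 177 − 1(85) = 92
  D: 0 + 1(85) = 85
  A: 0 + 1(85) = 85
Total out = 708 mol/min; y_B = 446 / 708 = 0.6299.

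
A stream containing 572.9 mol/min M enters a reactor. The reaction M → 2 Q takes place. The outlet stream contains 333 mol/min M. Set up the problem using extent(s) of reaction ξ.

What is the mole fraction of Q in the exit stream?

0.59

For M: n = n₀ − 1ξ → 333 = 572.9 − 1ξ, giving ξ = 239.9 mol/min.
Outlet amounts (n = n₀ + ν ξ):
  M: 572.9 − 1(239.9) = 333
  Q: 0 + 2(239.9) = 479.8
Total out = 812.8 mol/min; y_Q = 479.8 / 812.8 = 0.5903.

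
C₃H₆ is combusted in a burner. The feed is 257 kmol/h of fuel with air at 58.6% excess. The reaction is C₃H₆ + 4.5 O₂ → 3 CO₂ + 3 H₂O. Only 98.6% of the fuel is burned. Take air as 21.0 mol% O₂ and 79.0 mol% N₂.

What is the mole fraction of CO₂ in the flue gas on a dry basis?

Stoichiometric O₂ = 4.5 × 257 = 1156 kmol/h; O₂ fed = 1156 × 1.586 = 1834 kmol/h.
N₂ fed = 1834 × 79/21 = 6900 kmol/h.
Fuel reacted = 0.986 × 257 → ξ = 253.4 kmol/h.
Outlet (n = n₀ + ν ξ):
  C₃H₆: 257 − 1(253.4) = 3.598
  O₂: 1834 − 4.5(253.4) = 693.9
  N₂: 6900 (inert)
  CO₂: 0 + 3(253.4) = 760.2
  H₂O: 0 + 3(253.4) = 760.2
Dry total = 8358 kmol/h; y_CO₂ (dry) = 760.2 / 8358 = 0.09096.

0.091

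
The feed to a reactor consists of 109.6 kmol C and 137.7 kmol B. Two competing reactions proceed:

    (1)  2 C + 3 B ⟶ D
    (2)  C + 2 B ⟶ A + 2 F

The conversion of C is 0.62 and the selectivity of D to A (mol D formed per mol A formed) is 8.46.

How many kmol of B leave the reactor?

33.9 kmol

Conversion of C: C consumed = 0.62 × 109.6 = 67.95 kmol = 2ξ₁ + 1ξ₂.
Selectivity: 1ξ₁ / (1ξ₂) = 8.46 → ξ₁ = 8.46 ξ₂.
Substitute: (2·8.46 + 1) ξ₂ = 67.95 → ξ₂ = 3.792 kmol, ξ₁ = 32.08 kmol.
Outlet amounts (n = n₀ + Σ ν·ξ):
  C: 109.6 − 2(32.08) − 1(3.792) = 41.65
  B: 137.7 − 3(32.08) − 2(3.792) = 33.88
  D: 0 + 1(32.08) = 32.08
  A: 0 + 1(3.792) = 3.792
  F: 0 + 2(3.792) = 7.584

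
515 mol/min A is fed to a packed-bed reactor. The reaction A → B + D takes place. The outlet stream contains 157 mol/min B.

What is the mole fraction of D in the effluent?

0.234

For B: n = n₀ + 1ξ → 157 = 0 + 1ξ, giving ξ = 157 mol/min.
Outlet amounts (n = n₀ + ν ξ):
  A: 515 − 1(157) = 358
  B: 0 + 1(157) = 157
  D: 0 + 1(157) = 157
Total out = 672 mol/min; y_D = 157 / 672 = 0.2336.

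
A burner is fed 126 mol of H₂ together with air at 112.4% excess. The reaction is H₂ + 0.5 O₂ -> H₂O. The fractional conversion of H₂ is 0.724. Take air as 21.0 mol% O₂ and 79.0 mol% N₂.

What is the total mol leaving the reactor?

718 mol

Stoichiometric O₂ = 0.5 × 126 = 63 mol; O₂ fed = 63 × 2.124 = 133.8 mol.
N₂ fed = 133.8 × 79/21 = 503.4 mol.
Fuel reacted = 0.724 × 126 → ξ = 91.22 mol.
Outlet (n = n₀ + ν ξ):
  H₂: 126 − 1(91.22) = 34.78
  O₂: 133.8 − 0.5(91.22) = 88.2
  N₂: 503.4 (inert)
  H₂O: 0 + 1(91.22) = 91.22
Total out = 34.78 + 88.2 + 503.4 + 91.22 = 717.6 mol.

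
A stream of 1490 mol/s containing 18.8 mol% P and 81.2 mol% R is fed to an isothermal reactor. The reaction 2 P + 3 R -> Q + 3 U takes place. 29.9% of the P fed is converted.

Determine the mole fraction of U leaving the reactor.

P reacted = 0.299 × 280.1 = 83.76 mol/s; ν_P = −2, so ξ = 83.76/2 = 41.88 mol/s.
Outlet amounts (n = n₀ + ν ξ):
  P: 280.1 − 2(41.88) = 196.4
  R: 1210 − 3(41.88) = 1084
  Q: 0 + 1(41.88) = 41.88
  U: 0 + 3(41.88) = 125.6
Total out = 1448 mol/s; y_U = 125.6 / 1448 = 0.08676.

0.0868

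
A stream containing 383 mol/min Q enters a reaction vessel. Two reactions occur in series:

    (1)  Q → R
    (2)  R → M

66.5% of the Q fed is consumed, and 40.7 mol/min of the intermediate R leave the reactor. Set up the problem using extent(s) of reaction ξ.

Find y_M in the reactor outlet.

Conversion of Q: Q consumed = 1ξ₁ = 0.665 × 383 → ξ₁ = 254.7 mol/min.
R balance: n_R = 0 + 1ξ₁ − 1ξ₂ = 40.7 → ξ₂ = (1·254.7 − 40.7)/1 = 214 mol/min.
Outlet amounts (n = n₀ + Σ ν·ξ):
  Q: 383 − 1(254.7) = 128.3
  R: 0 + 1(254.7) − 1(214) = 40.7
  M: 0 + 1(214) = 214
Total out = 383 mol/min; y_M = 214 / 383 = 0.5587.

0.559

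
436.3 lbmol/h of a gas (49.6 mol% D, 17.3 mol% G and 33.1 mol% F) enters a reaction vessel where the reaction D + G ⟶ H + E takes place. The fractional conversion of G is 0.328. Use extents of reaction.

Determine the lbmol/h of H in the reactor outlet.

G reacted = 0.328 × 75.48 = 24.76 lbmol/h; ν_G = −1, so ξ = 24.76/1 = 24.76 lbmol/h.
Outlet amounts (n = n₀ + ν ξ):
  D: 216.4 − 1(24.76) = 191.6
  G: 75.48 − 1(24.76) = 50.72
  H: 0 + 1(24.76) = 24.76
  E: 0 + 1(24.76) = 24.76
  F: 144.4 (inert)

24.8 lbmol/h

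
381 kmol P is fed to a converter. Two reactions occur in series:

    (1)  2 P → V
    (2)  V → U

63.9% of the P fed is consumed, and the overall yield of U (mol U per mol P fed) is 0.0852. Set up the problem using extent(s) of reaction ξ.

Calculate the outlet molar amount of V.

Conversion of P: P consumed = 2ξ₁ = 0.639 × 381 → ξ₁ = 121.7 kmol.
Yield of U: 1ξ₂ / 381 = 0.0852 → ξ₂ = 32.46 kmol.
Outlet amounts (n = n₀ + Σ ν·ξ):
  P: 381 − 2(121.7) = 137.5
  V: 0 + 1(121.7) − 1(32.46) = 89.27
  U: 0 + 1(32.46) = 32.46

89.3 kmol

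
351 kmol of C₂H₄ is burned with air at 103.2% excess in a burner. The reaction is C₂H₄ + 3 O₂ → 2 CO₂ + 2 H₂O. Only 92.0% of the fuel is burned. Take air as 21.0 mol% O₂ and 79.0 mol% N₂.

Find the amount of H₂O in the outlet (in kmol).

Stoichiometric O₂ = 3 × 351 = 1053 kmol; O₂ fed = 1053 × 2.032 = 2140 kmol.
N₂ fed = 2140 × 79/21 = 8049 kmol.
Fuel reacted = 0.92 × 351 → ξ = 322.9 kmol.
Outlet (n = n₀ + ν ξ):
  C₂H₄: 351 − 1(322.9) = 28.08
  O₂: 2140 − 3(322.9) = 1171
  N₂: 8049 (inert)
  CO₂: 0 + 2(322.9) = 645.8
  H₂O: 0 + 2(322.9) = 645.8

646 kmol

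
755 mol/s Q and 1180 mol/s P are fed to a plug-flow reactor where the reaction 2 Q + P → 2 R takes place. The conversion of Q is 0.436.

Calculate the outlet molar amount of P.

Q reacted = 0.436 × 755 = 329.2 mol/s; ν_Q = −2, so ξ = 329.2/2 = 164.6 mol/s.
Outlet amounts (n = n₀ + ν ξ):
  Q: 755 − 2(164.6) = 425.8
  P: 1180 − 1(164.6) = 1015
  R: 0 + 2(164.6) = 329.2

1020 mol/s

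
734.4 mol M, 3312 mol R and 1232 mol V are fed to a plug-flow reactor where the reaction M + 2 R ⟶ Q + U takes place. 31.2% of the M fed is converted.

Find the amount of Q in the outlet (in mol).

229 mol

M reacted = 0.312 × 734.4 = 229.1 mol; ν_M = −1, so ξ = 229.1/1 = 229.1 mol.
Outlet amounts (n = n₀ + ν ξ):
  M: 734.4 − 1(229.1) = 505.3
  R: 3312 − 2(229.1) = 2854
  Q: 0 + 1(229.1) = 229.1
  U: 0 + 1(229.1) = 229.1
  V: 1232 (inert)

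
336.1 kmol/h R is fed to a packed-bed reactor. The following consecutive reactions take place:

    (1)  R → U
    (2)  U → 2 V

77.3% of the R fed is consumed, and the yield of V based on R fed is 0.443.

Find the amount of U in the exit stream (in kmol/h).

Conversion of R: R consumed = 1ξ₁ = 0.773 × 336.1 → ξ₁ = 259.8 kmol/h.
Yield of V: 2ξ₂ / 336.1 = 0.443 → ξ₂ = 74.45 kmol/h.
Outlet amounts (n = n₀ + Σ ν·ξ):
  R: 336.1 − 1(259.8) = 76.29
  U: 0 + 1(259.8) − 1(74.45) = 185.4
  V: 0 + 2(74.45) = 148.9

185 kmol/h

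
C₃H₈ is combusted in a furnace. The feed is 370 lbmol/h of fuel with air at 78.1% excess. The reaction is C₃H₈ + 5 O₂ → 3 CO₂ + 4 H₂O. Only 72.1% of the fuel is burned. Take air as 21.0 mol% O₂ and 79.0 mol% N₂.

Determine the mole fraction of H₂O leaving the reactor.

Stoichiometric O₂ = 5 × 370 = 1850 lbmol/h; O₂ fed = 1850 × 1.781 = 3295 lbmol/h.
N₂ fed = 3295 × 79/21 = 12390 lbmol/h.
Fuel reacted = 0.721 × 370 → ξ = 266.8 lbmol/h.
Outlet (n = n₀ + ν ξ):
  C₃H₈: 370 − 1(266.8) = 103.2
  O₂: 3295 − 5(266.8) = 1961
  N₂: 12390 (inert)
  CO₂: 0 + 3(266.8) = 800.3
  H₂O: 0 + 4(266.8) = 1067
Total out = 16330 lbmol/h; y_H₂O = 1067 / 16330 = 0.06536.

0.0654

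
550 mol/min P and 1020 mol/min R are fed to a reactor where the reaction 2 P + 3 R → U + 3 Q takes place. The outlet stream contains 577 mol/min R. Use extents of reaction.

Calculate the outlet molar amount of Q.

For R: n = n₀ − 3ξ → 577 = 1020 − 3ξ, giving ξ = 147.7 mol/min.
Outlet amounts (n = n₀ + ν ξ):
  P: 550 − 2(147.7) = 254.7
  R: 1020 − 3(147.7) = 577
  U: 0 + 1(147.7) = 147.7
  Q: 0 + 3(147.7) = 443

443 mol/min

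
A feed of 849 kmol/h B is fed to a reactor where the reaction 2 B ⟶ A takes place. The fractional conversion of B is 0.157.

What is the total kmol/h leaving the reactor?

B reacted = 0.157 × 849 = 133.3 kmol/h; ν_B = −2, so ξ = 133.3/2 = 66.65 kmol/h.
Outlet amounts (n = n₀ + ν ξ):
  B: 849 − 2(66.65) = 715.7
  A: 0 + 1(66.65) = 66.65
Total out = 715.7 + 66.65 = 782.4 kmol/h.

782 kmol/h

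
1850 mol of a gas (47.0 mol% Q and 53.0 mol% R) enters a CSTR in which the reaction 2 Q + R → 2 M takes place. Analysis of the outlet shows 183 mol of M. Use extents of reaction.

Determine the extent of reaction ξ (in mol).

ξ = 91.5 mol

For M: n = n₀ + 2ξ → 183 = 0 + 2ξ, giving ξ = 91.5 mol.
Outlet amounts (n = n₀ + ν ξ):
  Q: 869.5 − 2(91.5) = 686.5
  R: 980.5 − 1(91.5) = 889
  M: 0 + 2(91.5) = 183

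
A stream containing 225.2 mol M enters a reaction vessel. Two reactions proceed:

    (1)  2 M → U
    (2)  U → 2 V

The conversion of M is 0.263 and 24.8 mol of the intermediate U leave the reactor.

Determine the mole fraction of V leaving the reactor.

0.048

Conversion of M: M consumed = 2ξ₁ = 0.263 × 225.2 → ξ₁ = 29.61 mol.
U balance: n_U = 0 + 1ξ₁ − 1ξ₂ = 24.8 → ξ₂ = (1·29.61 − 24.8)/1 = 4.814 mol.
Outlet amounts (n = n₀ + Σ ν·ξ):
  M: 225.2 − 2(29.61) = 166
  U: 0 + 1(29.61) − 1(4.814) = 24.8
  V: 0 + 2(4.814) = 9.628
Total out = 200.4 mol; y_V = 9.628 / 200.4 = 0.04804.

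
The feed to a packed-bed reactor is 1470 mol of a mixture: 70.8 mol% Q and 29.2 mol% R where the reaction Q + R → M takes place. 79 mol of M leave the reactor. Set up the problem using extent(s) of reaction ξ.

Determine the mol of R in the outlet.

350 mol

For M: n = n₀ + 1ξ → 79 = 0 + 1ξ, giving ξ = 79 mol.
Outlet amounts (n = n₀ + ν ξ):
  Q: 1041 − 1(79) = 961.8
  R: 429.2 − 1(79) = 350.2
  M: 0 + 1(79) = 79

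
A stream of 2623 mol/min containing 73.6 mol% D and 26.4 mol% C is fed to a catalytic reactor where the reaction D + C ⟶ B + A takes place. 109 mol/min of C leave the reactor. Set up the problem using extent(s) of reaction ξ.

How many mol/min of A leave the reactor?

For C: n = n₀ − 1ξ → 109 = 692.5 − 1ξ, giving ξ = 583.5 mol/min.
Outlet amounts (n = n₀ + ν ξ):
  D: 1931 − 1(583.5) = 1347
  C: 692.5 − 1(583.5) = 109
  B: 0 + 1(583.5) = 583.5
  A: 0 + 1(583.5) = 583.5

583 mol/min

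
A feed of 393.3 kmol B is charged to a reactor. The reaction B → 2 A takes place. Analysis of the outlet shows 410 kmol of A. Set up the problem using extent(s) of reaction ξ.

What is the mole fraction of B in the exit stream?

0.315

For A: n = n₀ + 2ξ → 410 = 0 + 2ξ, giving ξ = 205 kmol.
Outlet amounts (n = n₀ + ν ξ):
  B: 393.3 − 1(205) = 188.3
  A: 0 + 2(205) = 410
Total out = 598.3 kmol; y_B = 188.3 / 598.3 = 0.3147.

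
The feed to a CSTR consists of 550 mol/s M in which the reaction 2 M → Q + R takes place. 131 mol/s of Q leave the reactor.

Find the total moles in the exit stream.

550 mol/s

For Q: n = n₀ + 1ξ → 131 = 0 + 1ξ, giving ξ = 131 mol/s.
Outlet amounts (n = n₀ + ν ξ):
  M: 550 − 2(131) = 288
  Q: 0 + 1(131) = 131
  R: 0 + 1(131) = 131
Total out = 288 + 131 + 131 = 550 mol/s.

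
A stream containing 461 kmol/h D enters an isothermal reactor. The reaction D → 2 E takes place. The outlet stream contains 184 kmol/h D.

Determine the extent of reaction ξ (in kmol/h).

ξ = 277 kmol/h

For D: n = n₀ − 1ξ → 184 = 461 − 1ξ, giving ξ = 277 kmol/h.
Outlet amounts (n = n₀ + ν ξ):
  D: 461 − 1(277) = 184
  E: 0 + 2(277) = 554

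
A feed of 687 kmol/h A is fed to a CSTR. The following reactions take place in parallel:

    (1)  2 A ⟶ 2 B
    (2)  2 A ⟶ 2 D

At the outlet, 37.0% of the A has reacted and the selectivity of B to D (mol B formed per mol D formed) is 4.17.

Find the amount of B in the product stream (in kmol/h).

Conversion of A: A consumed = 0.37 × 687 = 254.2 kmol/h = 2ξ₁ + 2ξ₂.
Selectivity: 2ξ₁ / (2ξ₂) = 4.17 → ξ₁ = 4.17 ξ₂.
Substitute: (2·4.17 + 2) ξ₂ = 254.2 → ξ₂ = 24.58 kmol/h, ξ₁ = 102.5 kmol/h.
Outlet amounts (n = n₀ + Σ ν·ξ):
  A: 687 − 2(102.5) − 2(24.58) = 432.8
  B: 0 + 2(102.5) = 205
  D: 0 + 2(24.58) = 49.17

205 kmol/h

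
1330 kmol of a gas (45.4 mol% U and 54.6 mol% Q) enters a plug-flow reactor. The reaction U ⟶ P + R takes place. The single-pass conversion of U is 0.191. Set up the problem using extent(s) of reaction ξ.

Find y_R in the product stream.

U reacted = 0.191 × 603.8 = 115.3 kmol; ν_U = −1, so ξ = 115.3/1 = 115.3 kmol.
Outlet amounts (n = n₀ + ν ξ):
  U: 603.8 − 1(115.3) = 488.5
  P: 0 + 1(115.3) = 115.3
  R: 0 + 1(115.3) = 115.3
  Q: 726.2 (inert)
Total out = 1445 kmol; y_R = 115.3 / 1445 = 0.07979.

0.0798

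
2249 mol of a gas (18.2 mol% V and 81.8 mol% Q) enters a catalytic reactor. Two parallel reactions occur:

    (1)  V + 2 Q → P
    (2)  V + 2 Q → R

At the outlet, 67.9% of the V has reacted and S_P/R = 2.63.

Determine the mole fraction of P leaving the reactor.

0.119

Conversion of V: V consumed = 0.679 × 409.3 = 277.9 mol = 1ξ₁ + 1ξ₂.
Selectivity: 1ξ₁ / (1ξ₂) = 2.63 → ξ₁ = 2.63 ξ₂.
Substitute: (1·2.63 + 1) ξ₂ = 277.9 → ξ₂ = 76.56 mol, ξ₁ = 201.4 mol.
Outlet amounts (n = n₀ + Σ ν·ξ):
  V: 409.3 − 1(201.4) − 1(76.56) = 131.4
  Q: 1840 − 2(201.4) − 2(76.56) = 1284
  P: 0 + 1(201.4) = 201.4
  R: 0 + 1(76.56) = 76.56
Total out = 1693 mol; y_P = 201.4 / 1693 = 0.1189.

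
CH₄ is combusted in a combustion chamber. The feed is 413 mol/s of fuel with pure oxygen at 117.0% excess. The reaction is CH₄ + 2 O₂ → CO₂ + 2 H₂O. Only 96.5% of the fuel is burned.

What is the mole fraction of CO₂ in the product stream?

0.181

Stoichiometric O₂ = 2 × 413 = 826 mol/s; O₂ fed = 826 × 2.170 = 1792 mol/s.
Fuel reacted = 0.965 × 413 → ξ = 398.5 mol/s.
Outlet (n = n₀ + ν ξ):
  CH₄: 413 − 1(398.5) = 14.46
  O₂: 1792 − 2(398.5) = 995.3
  CO₂: 0 + 1(398.5) = 398.5
  H₂O: 0 + 2(398.5) = 797.1
Total out = 2205 mol/s; y_CO₂ = 398.5 / 2205 = 0.1807.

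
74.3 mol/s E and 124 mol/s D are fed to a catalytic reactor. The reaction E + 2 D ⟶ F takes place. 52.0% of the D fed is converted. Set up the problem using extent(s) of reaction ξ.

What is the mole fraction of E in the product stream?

D reacted = 0.52 × 124 = 64.48 mol/s; ν_D = −2, so ξ = 64.48/2 = 32.24 mol/s.
Outlet amounts (n = n₀ + ν ξ):
  E: 74.3 − 1(32.24) = 42.06
  D: 124 − 2(32.24) = 59.52
  F: 0 + 1(32.24) = 32.24
Total out = 133.8 mol/s; y_E = 42.06 / 133.8 = 0.3143.

0.314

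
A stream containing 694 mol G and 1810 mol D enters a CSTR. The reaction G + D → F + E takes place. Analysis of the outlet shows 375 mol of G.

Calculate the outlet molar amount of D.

For G: n = n₀ − 1ξ → 375 = 694 − 1ξ, giving ξ = 319 mol.
Outlet amounts (n = n₀ + ν ξ):
  G: 694 − 1(319) = 375
  D: 1810 − 1(319) = 1491
  F: 0 + 1(319) = 319
  E: 0 + 1(319) = 319

1490 mol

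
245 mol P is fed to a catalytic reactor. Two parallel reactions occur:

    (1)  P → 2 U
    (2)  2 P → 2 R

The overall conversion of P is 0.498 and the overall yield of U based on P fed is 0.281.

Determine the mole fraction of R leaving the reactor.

0.313

Yield of U: 2ξ₁ / 245 = 0.281 → ξ₁ = 34.42 mol.
Conversion of P: 1ξ₁ + 2ξ₂ = 0.498 × 245 = 122 → ξ₂ = 43.79 mol.
Outlet amounts (n = n₀ + Σ ν·ξ):
  P: 245 − 1(34.42) − 2(43.79) = 123
  U: 0 + 2(34.42) = 68.85
  R: 0 + 2(43.79) = 87.59
Total out = 279.4 mol; y_R = 87.59 / 279.4 = 0.3135.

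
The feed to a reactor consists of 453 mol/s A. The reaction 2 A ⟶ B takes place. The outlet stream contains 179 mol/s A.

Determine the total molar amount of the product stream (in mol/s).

316 mol/s

For A: n = n₀ − 2ξ → 179 = 453 − 2ξ, giving ξ = 137 mol/s.
Outlet amounts (n = n₀ + ν ξ):
  A: 453 − 2(137) = 179
  B: 0 + 1(137) = 137
Total out = 179 + 137 = 316 mol/s.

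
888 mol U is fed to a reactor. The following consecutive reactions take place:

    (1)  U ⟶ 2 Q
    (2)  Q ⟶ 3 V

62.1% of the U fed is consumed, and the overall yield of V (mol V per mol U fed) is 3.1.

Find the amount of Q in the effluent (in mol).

Conversion of U: U consumed = 1ξ₁ = 0.621 × 888 → ξ₁ = 551.4 mol.
Yield of V: 3ξ₂ / 888 = 3.1 → ξ₂ = 917.6 mol.
Outlet amounts (n = n₀ + Σ ν·ξ):
  U: 888 − 1(551.4) = 336.6
  Q: 0 + 2(551.4) − 1(917.6) = 185.3
  V: 0 + 3(917.6) = 2753

185 mol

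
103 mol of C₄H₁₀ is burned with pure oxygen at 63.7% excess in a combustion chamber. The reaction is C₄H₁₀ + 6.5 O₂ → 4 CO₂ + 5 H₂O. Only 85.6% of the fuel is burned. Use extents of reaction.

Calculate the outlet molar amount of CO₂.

353 mol

Stoichiometric O₂ = 6.5 × 103 = 669.5 mol; O₂ fed = 669.5 × 1.637 = 1096 mol.
Fuel reacted = 0.856 × 103 → ξ = 88.17 mol.
Outlet (n = n₀ + ν ξ):
  C₄H₁₀: 103 − 1(88.17) = 14.83
  O₂: 1096 − 6.5(88.17) = 522.9
  CO₂: 0 + 4(88.17) = 352.7
  H₂O: 0 + 5(88.17) = 440.8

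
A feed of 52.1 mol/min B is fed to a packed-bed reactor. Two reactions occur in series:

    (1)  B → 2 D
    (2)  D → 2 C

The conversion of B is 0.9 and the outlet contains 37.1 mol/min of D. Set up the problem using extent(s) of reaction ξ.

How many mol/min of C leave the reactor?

Conversion of B: B consumed = 1ξ₁ = 0.9 × 52.1 → ξ₁ = 46.89 mol/min.
D balance: n_D = 0 + 2ξ₁ − 1ξ₂ = 37.1 → ξ₂ = (2·46.89 − 37.1)/1 = 56.68 mol/min.
Outlet amounts (n = n₀ + Σ ν·ξ):
  B: 52.1 − 1(46.89) = 5.21
  D: 0 + 2(46.89) − 1(56.68) = 37.1
  C: 0 + 2(56.68) = 113.4

113 mol/min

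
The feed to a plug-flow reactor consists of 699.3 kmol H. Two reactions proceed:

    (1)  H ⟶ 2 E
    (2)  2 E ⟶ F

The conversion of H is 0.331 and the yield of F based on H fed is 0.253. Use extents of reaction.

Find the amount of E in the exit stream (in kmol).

Conversion of H: H consumed = 1ξ₁ = 0.331 × 699.3 → ξ₁ = 231.5 kmol.
Yield of F: 1ξ₂ / 699.3 = 0.253 → ξ₂ = 176.9 kmol.
Outlet amounts (n = n₀ + Σ ν·ξ):
  H: 699.3 − 1(231.5) = 467.8
  E: 0 + 2(231.5) − 2(176.9) = 109.1
  F: 0 + 1(176.9) = 176.9

109 kmol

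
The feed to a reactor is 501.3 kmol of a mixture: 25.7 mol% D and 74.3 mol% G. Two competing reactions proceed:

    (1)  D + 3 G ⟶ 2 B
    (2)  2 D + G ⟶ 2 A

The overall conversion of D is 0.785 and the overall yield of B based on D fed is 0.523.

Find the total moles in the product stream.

Yield of B: 2ξ₁ / 128.8 = 0.523 → ξ₁ = 33.69 kmol.
Conversion of D: 1ξ₁ + 2ξ₂ = 0.785 × 128.8 = 101.1 → ξ₂ = 33.72 kmol.
Outlet amounts (n = n₀ + Σ ν·ξ):
  D: 128.8 − 1(33.69) − 2(33.72) = 27.7
  G: 372.5 − 3(33.69) − 1(33.72) = 237.7
  B: 0 + 2(33.69) = 67.38
  A: 0 + 2(33.72) = 67.44
Total out = 27.7 + 237.7 + 67.38 + 67.44 = 400.2 kmol.

400 kmol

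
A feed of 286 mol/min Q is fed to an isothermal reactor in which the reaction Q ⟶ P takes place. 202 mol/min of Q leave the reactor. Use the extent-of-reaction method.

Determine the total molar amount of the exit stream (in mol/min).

For Q: n = n₀ − 1ξ → 202 = 286 − 1ξ, giving ξ = 84 mol/min.
Outlet amounts (n = n₀ + ν ξ):
  Q: 286 − 1(84) = 202
  P: 0 + 1(84) = 84
Total out = 202 + 84 = 286 mol/min.

286 mol/min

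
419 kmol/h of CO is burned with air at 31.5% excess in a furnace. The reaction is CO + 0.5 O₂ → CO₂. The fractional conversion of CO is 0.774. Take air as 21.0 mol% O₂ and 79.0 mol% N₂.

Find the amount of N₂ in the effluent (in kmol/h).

Stoichiometric O₂ = 0.5 × 419 = 209.5 kmol/h; O₂ fed = 209.5 × 1.315 = 275.5 kmol/h.
N₂ fed = 275.5 × 79/21 = 1036 kmol/h.
Fuel reacted = 0.774 × 419 → ξ = 324.3 kmol/h.
Outlet (n = n₀ + ν ξ):
  CO: 419 − 1(324.3) = 94.69
  O₂: 275.5 − 0.5(324.3) = 113.3
  N₂: 1036 (inert)
  CO₂: 0 + 1(324.3) = 324.3

1040 kmol/h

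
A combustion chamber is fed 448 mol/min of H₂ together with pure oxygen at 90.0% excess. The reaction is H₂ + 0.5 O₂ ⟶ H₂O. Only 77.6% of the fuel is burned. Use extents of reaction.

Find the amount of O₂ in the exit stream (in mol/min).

252 mol/min

Stoichiometric O₂ = 0.5 × 448 = 224 mol/min; O₂ fed = 224 × 1.900 = 425.6 mol/min.
Fuel reacted = 0.776 × 448 → ξ = 347.6 mol/min.
Outlet (n = n₀ + ν ξ):
  H₂: 448 − 1(347.6) = 100.4
  O₂: 425.6 − 0.5(347.6) = 251.8
  H₂O: 0 + 1(347.6) = 347.6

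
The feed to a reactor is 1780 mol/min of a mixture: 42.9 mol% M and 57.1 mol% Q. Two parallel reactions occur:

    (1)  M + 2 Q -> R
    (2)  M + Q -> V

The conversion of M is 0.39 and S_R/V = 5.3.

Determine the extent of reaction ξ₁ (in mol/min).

ξ₁ = 251 mol/min

Conversion of M: M consumed = 0.39 × 763.6 = 297.8 mol/min = 1ξ₁ + 1ξ₂.
Selectivity: 1ξ₁ / (1ξ₂) = 5.3 → ξ₁ = 5.3 ξ₂.
Substitute: (1·5.3 + 1) ξ₂ = 297.8 → ξ₂ = 47.27 mol/min, ξ₁ = 250.5 mol/min.
Outlet amounts (n = n₀ + Σ ν·ξ):
  M: 763.6 − 1(250.5) − 1(47.27) = 465.8
  Q: 1016 − 2(250.5) − 1(47.27) = 468
  R: 0 + 1(250.5) = 250.5
  V: 0 + 1(47.27) = 47.27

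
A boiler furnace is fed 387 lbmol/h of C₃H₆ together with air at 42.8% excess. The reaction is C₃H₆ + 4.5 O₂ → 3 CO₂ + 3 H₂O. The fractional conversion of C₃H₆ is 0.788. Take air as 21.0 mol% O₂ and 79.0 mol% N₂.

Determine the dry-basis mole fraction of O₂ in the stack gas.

Stoichiometric O₂ = 4.5 × 387 = 1742 lbmol/h; O₂ fed = 1742 × 1.428 = 2487 lbmol/h.
N₂ fed = 2487 × 79/21 = 9355 lbmol/h.
Fuel reacted = 0.788 × 387 → ξ = 305 lbmol/h.
Outlet (n = n₀ + ν ξ):
  C₃H₆: 387 − 1(305) = 82.04
  O₂: 2487 − 4.5(305) = 1115
  N₂: 9355 (inert)
  CO₂: 0 + 3(305) = 914.9
  H₂O: 0 + 3(305) = 914.9
Dry total = 11470 lbmol/h; y_O₂ (dry) = 1115 / 11470 = 0.0972.

0.0972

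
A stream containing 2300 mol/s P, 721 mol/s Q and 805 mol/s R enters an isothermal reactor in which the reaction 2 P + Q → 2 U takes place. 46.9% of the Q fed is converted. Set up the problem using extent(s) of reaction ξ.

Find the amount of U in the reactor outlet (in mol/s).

676 mol/s

Q reacted = 0.469 × 721 = 338.1 mol/s; ν_Q = −1, so ξ = 338.1/1 = 338.1 mol/s.
Outlet amounts (n = n₀ + ν ξ):
  P: 2300 − 2(338.1) = 1624
  Q: 721 − 1(338.1) = 382.9
  U: 0 + 2(338.1) = 676.3
  R: 805 (inert)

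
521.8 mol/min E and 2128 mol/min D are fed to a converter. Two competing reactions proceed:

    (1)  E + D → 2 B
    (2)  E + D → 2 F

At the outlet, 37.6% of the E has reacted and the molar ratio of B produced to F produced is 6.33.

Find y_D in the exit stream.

0.729

Conversion of E: E consumed = 0.376 × 521.8 = 196.2 mol/min = 1ξ₁ + 1ξ₂.
Selectivity: 2ξ₁ / (2ξ₂) = 6.33 → ξ₁ = 6.33 ξ₂.
Substitute: (1·6.33 + 1) ξ₂ = 196.2 → ξ₂ = 26.77 mol/min, ξ₁ = 169.4 mol/min.
Outlet amounts (n = n₀ + Σ ν·ξ):
  E: 521.8 − 1(169.4) − 1(26.77) = 325.6
  D: 2128 − 1(169.4) − 1(26.77) = 1932
  B: 0 + 2(169.4) = 338.9
  F: 0 + 2(26.77) = 53.53
Total out = 2650 mol/min; y_D = 1932 / 2650 = 0.729.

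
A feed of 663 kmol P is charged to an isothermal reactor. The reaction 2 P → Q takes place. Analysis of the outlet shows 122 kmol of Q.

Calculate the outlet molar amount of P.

For Q: n = n₀ + 1ξ → 122 = 0 + 1ξ, giving ξ = 122 kmol.
Outlet amounts (n = n₀ + ν ξ):
  P: 663 − 2(122) = 419
  Q: 0 + 1(122) = 122

419 kmol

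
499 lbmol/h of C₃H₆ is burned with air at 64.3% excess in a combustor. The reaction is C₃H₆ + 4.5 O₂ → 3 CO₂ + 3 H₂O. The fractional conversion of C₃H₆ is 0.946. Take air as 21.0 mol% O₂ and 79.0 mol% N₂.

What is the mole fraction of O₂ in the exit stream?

0.0855

Stoichiometric O₂ = 4.5 × 499 = 2246 lbmol/h; O₂ fed = 2246 × 1.643 = 3689 lbmol/h.
N₂ fed = 3689 × 79/21 = 13880 lbmol/h.
Fuel reacted = 0.946 × 499 → ξ = 472.1 lbmol/h.
Outlet (n = n₀ + ν ξ):
  C₃H₆: 499 − 1(472.1) = 26.95
  O₂: 3689 − 4.5(472.1) = 1565
  N₂: 13880 (inert)
  CO₂: 0 + 3(472.1) = 1416
  H₂O: 0 + 3(472.1) = 1416
Total out = 18300 lbmol/h; y_O₂ = 1565 / 18300 = 0.08551.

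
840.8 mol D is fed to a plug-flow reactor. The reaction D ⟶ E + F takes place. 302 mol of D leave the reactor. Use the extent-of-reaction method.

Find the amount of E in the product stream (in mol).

539 mol

For D: n = n₀ − 1ξ → 302 = 840.8 − 1ξ, giving ξ = 538.8 mol.
Outlet amounts (n = n₀ + ν ξ):
  D: 840.8 − 1(538.8) = 302
  E: 0 + 1(538.8) = 538.8
  F: 0 + 1(538.8) = 538.8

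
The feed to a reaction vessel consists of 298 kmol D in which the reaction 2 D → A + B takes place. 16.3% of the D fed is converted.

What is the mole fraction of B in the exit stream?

D reacted = 0.163 × 298 = 48.57 kmol; ν_D = −2, so ξ = 48.57/2 = 24.29 kmol.
Outlet amounts (n = n₀ + ν ξ):
  D: 298 − 2(24.29) = 249.4
  A: 0 + 1(24.29) = 24.29
  B: 0 + 1(24.29) = 24.29
Total out = 298 kmol; y_B = 24.29 / 298 = 0.0815.

0.0815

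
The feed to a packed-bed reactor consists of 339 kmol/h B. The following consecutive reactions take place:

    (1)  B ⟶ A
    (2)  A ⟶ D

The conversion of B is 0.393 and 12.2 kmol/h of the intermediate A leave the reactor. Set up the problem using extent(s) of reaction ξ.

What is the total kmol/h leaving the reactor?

Conversion of B: B consumed = 1ξ₁ = 0.393 × 339 → ξ₁ = 133.2 kmol/h.
A balance: n_A = 0 + 1ξ₁ − 1ξ₂ = 12.2 → ξ₂ = (1·133.2 − 12.2)/1 = 121 kmol/h.
Outlet amounts (n = n₀ + Σ ν·ξ):
  B: 339 − 1(133.2) = 205.8
  A: 0 + 1(133.2) − 1(121) = 12.2
  D: 0 + 1(121) = 121
Total out = 205.8 + 12.2 + 121 = 339 kmol/h.

339 kmol/h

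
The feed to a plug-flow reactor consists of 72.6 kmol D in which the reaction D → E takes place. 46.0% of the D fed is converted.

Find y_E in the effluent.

0.46

D reacted = 0.46 × 72.6 = 33.4 kmol; ν_D = −1, so ξ = 33.4/1 = 33.4 kmol.
Outlet amounts (n = n₀ + ν ξ):
  D: 72.6 − 1(33.4) = 39.2
  E: 0 + 1(33.4) = 33.4
Total out = 72.6 kmol; y_E = 33.4 / 72.6 = 0.46.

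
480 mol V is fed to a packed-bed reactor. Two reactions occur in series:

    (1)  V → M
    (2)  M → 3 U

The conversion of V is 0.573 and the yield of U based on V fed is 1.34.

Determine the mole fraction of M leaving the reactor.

0.0667

Conversion of V: V consumed = 1ξ₁ = 0.573 × 480 → ξ₁ = 275 mol.
Yield of U: 3ξ₂ / 480 = 1.34 → ξ₂ = 214.4 mol.
Outlet amounts (n = n₀ + Σ ν·ξ):
  V: 480 − 1(275) = 205
  M: 0 + 1(275) − 1(214.4) = 60.64
  U: 0 + 3(214.4) = 643.2
Total out = 908.8 mol; y_M = 60.64 / 908.8 = 0.06673.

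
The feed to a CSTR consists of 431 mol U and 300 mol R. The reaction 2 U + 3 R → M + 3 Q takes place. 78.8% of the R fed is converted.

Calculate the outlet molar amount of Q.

236 mol

R reacted = 0.788 × 300 = 236.4 mol; ν_R = −3, so ξ = 236.4/3 = 78.8 mol.
Outlet amounts (n = n₀ + ν ξ):
  U: 431 − 2(78.8) = 273.4
  R: 300 − 3(78.8) = 63.6
  M: 0 + 1(78.8) = 78.8
  Q: 0 + 3(78.8) = 236.4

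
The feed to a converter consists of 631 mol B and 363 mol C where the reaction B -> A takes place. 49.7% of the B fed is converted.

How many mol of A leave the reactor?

314 mol

B reacted = 0.497 × 631 = 313.6 mol; ν_B = −1, so ξ = 313.6/1 = 313.6 mol.
Outlet amounts (n = n₀ + ν ξ):
  B: 631 − 1(313.6) = 317.4
  A: 0 + 1(313.6) = 313.6
  C: 363 (inert)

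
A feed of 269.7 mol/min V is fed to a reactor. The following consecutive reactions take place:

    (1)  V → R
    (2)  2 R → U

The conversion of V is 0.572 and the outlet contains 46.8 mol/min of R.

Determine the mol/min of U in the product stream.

53.7 mol/min

Conversion of V: V consumed = 1ξ₁ = 0.572 × 269.7 → ξ₁ = 154.3 mol/min.
R balance: n_R = 0 + 1ξ₁ − 2ξ₂ = 46.8 → ξ₂ = (1·154.3 − 46.8)/2 = 53.73 mol/min.
Outlet amounts (n = n₀ + Σ ν·ξ):
  V: 269.7 − 1(154.3) = 115.4
  R: 0 + 1(154.3) − 2(53.73) = 46.8
  U: 0 + 1(53.73) = 53.73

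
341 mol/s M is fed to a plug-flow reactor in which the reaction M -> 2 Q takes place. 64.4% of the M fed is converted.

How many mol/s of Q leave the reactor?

M reacted = 0.644 × 341 = 219.6 mol/s; ν_M = −1, so ξ = 219.6/1 = 219.6 mol/s.
Outlet amounts (n = n₀ + ν ξ):
  M: 341 − 1(219.6) = 121.4
  Q: 0 + 2(219.6) = 439.2

439 mol/s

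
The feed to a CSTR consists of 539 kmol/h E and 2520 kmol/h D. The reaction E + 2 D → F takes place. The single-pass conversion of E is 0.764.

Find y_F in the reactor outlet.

E reacted = 0.764 × 539 = 411.8 kmol/h; ν_E = −1, so ξ = 411.8/1 = 411.8 kmol/h.
Outlet amounts (n = n₀ + ν ξ):
  E: 539 − 1(411.8) = 127.2
  D: 2520 − 2(411.8) = 1696
  F: 0 + 1(411.8) = 411.8
Total out = 2235 kmol/h; y_F = 411.8 / 2235 = 0.1842.

0.184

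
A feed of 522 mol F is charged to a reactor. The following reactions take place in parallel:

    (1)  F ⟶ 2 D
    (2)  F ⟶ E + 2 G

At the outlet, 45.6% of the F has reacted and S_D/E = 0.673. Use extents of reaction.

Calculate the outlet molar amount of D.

120 mol

Conversion of F: F consumed = 0.456 × 522 = 238 mol = 1ξ₁ + 1ξ₂.
Selectivity: 2ξ₁ / (1ξ₂) = 0.673 → ξ₁ = 0.3365 ξ₂.
Substitute: (1·0.3365 + 1) ξ₂ = 238 → ξ₂ = 178.1 mol, ξ₁ = 59.93 mol.
Outlet amounts (n = n₀ + Σ ν·ξ):
  F: 522 − 1(59.93) − 1(178.1) = 284
  D: 0 + 2(59.93) = 119.9
  E: 0 + 1(178.1) = 178.1
  G: 0 + 2(178.1) = 356.2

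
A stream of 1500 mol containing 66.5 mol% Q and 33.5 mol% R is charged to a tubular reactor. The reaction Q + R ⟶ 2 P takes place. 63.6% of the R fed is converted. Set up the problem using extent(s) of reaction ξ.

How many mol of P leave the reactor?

639 mol

R reacted = 0.636 × 502.5 = 319.6 mol; ν_R = −1, so ξ = 319.6/1 = 319.6 mol.
Outlet amounts (n = n₀ + ν ξ):
  Q: 997.5 − 1(319.6) = 677.9
  R: 502.5 − 1(319.6) = 182.9
  P: 0 + 2(319.6) = 639.2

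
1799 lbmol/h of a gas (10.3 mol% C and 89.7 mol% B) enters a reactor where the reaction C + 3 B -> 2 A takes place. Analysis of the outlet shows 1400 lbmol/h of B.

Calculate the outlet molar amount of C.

For B: n = n₀ − 3ξ → 1400 = 1614 − 3ξ, giving ξ = 71.23 lbmol/h.
Outlet amounts (n = n₀ + ν ξ):
  C: 185.3 − 1(71.23) = 114.1
  B: 1614 − 3(71.23) = 1400
  A: 0 + 2(71.23) = 142.5

114 lbmol/h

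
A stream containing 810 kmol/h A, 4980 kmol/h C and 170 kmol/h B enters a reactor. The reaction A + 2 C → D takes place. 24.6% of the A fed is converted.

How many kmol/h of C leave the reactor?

A reacted = 0.246 × 810 = 199.3 kmol/h; ν_A = −1, so ξ = 199.3/1 = 199.3 kmol/h.
Outlet amounts (n = n₀ + ν ξ):
  A: 810 − 1(199.3) = 610.7
  C: 4980 − 2(199.3) = 4581
  D: 0 + 1(199.3) = 199.3
  B: 170 (inert)

4580 kmol/h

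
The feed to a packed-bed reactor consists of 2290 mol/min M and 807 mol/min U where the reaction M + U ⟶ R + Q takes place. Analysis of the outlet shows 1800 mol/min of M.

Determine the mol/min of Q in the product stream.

For M: n = n₀ − 1ξ → 1800 = 2290 − 1ξ, giving ξ = 490 mol/min.
Outlet amounts (n = n₀ + ν ξ):
  M: 2290 − 1(490) = 1800
  U: 807 − 1(490) = 317
  R: 0 + 1(490) = 490
  Q: 0 + 1(490) = 490

490 mol/min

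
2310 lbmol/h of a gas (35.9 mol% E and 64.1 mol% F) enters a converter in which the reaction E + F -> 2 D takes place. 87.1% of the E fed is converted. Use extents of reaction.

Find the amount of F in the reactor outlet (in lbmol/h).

758 lbmol/h

E reacted = 0.871 × 829.3 = 722.3 lbmol/h; ν_E = −1, so ξ = 722.3/1 = 722.3 lbmol/h.
Outlet amounts (n = n₀ + ν ξ):
  E: 829.3 − 1(722.3) = 107
  F: 1481 − 1(722.3) = 758.4
  D: 0 + 2(722.3) = 1445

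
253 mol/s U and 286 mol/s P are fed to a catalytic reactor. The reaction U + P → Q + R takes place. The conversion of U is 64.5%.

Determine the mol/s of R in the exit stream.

U reacted = 0.645 × 253 = 163.2 mol/s; ν_U = −1, so ξ = 163.2/1 = 163.2 mol/s.
Outlet amounts (n = n₀ + ν ξ):
  U: 253 − 1(163.2) = 89.81
  P: 286 − 1(163.2) = 122.8
  Q: 0 + 1(163.2) = 163.2
  R: 0 + 1(163.2) = 163.2

163 mol/s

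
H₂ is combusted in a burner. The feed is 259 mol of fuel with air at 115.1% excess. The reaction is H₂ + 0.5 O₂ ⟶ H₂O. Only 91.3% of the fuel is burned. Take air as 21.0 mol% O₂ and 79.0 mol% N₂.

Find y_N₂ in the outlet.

Stoichiometric O₂ = 0.5 × 259 = 129.5 mol; O₂ fed = 129.5 × 2.151 = 278.6 mol.
N₂ fed = 278.6 × 79/21 = 1048 mol.
Fuel reacted = 0.913 × 259 → ξ = 236.5 mol.
Outlet (n = n₀ + ν ξ):
  H₂: 259 − 1(236.5) = 22.53
  O₂: 278.6 − 0.5(236.5) = 160.3
  N₂: 1048 (inert)
  H₂O: 0 + 1(236.5) = 236.5
Total out = 1467 mol; y_N₂ = 1048 / 1467 = 0.7142.

0.714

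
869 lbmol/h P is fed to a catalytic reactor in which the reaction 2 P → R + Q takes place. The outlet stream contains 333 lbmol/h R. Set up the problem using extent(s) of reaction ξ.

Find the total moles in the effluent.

869 lbmol/h

For R: n = n₀ + 1ξ → 333 = 0 + 1ξ, giving ξ = 333 lbmol/h.
Outlet amounts (n = n₀ + ν ξ):
  P: 869 − 2(333) = 203
  R: 0 + 1(333) = 333
  Q: 0 + 1(333) = 333
Total out = 203 + 333 + 333 = 869 lbmol/h.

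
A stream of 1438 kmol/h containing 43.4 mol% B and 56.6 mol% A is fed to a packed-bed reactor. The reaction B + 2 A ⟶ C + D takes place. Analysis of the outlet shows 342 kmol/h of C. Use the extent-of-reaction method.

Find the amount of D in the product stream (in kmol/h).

For C: n = n₀ + 1ξ → 342 = 0 + 1ξ, giving ξ = 342 kmol/h.
Outlet amounts (n = n₀ + ν ξ):
  B: 624.1 − 1(342) = 282.1
  A: 813.9 − 2(342) = 129.9
  C: 0 + 1(342) = 342
  D: 0 + 1(342) = 342

342 kmol/h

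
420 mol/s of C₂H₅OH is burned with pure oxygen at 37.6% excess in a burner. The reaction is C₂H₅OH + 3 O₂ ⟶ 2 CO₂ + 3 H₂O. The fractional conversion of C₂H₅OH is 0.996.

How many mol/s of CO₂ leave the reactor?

837 mol/s

Stoichiometric O₂ = 3 × 420 = 1260 mol/s; O₂ fed = 1260 × 1.376 = 1734 mol/s.
Fuel reacted = 0.996 × 420 → ξ = 418.3 mol/s.
Outlet (n = n₀ + ν ξ):
  C₂H₅OH: 420 − 1(418.3) = 1.68
  O₂: 1734 − 3(418.3) = 478.8
  CO₂: 0 + 2(418.3) = 836.6
  H₂O: 0 + 3(418.3) = 1255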